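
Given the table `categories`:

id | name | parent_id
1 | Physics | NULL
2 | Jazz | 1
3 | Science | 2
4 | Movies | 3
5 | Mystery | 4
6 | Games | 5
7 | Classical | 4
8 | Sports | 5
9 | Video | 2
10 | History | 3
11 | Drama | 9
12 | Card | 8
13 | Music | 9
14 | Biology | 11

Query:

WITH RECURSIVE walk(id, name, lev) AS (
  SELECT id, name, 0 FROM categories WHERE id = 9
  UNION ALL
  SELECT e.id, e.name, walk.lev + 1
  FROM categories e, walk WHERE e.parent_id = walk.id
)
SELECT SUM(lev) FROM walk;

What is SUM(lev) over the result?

4

Base: id=9 (Video) at lev 0.
Iteration 1: rows with parent_id in {9} -> Drama (id 11, lev 1), Music (id 13, lev 1).
Iteration 2: rows with parent_id in {11,13} -> Biology (id 14, lev 2).
Iteration 3: no rows with parent_id in {14}; recursion stops.
SUM(lev) = 0 + 1 + 1 + 2 = 4.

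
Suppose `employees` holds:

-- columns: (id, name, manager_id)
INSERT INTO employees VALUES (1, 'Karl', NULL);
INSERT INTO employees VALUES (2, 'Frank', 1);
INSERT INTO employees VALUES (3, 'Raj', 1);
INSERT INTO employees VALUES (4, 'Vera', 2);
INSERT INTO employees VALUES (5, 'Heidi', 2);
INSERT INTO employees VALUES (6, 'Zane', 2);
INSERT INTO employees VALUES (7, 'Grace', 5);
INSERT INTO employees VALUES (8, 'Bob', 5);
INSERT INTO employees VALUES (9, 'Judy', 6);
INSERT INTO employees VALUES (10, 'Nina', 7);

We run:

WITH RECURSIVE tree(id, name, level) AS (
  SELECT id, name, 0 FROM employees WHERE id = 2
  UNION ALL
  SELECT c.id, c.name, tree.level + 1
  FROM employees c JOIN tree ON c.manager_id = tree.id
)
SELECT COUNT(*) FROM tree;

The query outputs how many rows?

Base: id=2 (Frank) at level 0.
Iteration 1: rows with manager_id in {2} -> Vera (id 4, level 1), Heidi (id 5, level 1), Zane (id 6, level 1).
Iteration 2: rows with manager_id in {4,5,6} -> Grace (id 7, level 2), Bob (id 8, level 2), Judy (id 9, level 2).
Iteration 3: rows with manager_id in {7,8,9} -> Nina (id 10, level 3).
Iteration 4: no rows with manager_id in {10}; recursion stops.
Total rows emitted: 8.

8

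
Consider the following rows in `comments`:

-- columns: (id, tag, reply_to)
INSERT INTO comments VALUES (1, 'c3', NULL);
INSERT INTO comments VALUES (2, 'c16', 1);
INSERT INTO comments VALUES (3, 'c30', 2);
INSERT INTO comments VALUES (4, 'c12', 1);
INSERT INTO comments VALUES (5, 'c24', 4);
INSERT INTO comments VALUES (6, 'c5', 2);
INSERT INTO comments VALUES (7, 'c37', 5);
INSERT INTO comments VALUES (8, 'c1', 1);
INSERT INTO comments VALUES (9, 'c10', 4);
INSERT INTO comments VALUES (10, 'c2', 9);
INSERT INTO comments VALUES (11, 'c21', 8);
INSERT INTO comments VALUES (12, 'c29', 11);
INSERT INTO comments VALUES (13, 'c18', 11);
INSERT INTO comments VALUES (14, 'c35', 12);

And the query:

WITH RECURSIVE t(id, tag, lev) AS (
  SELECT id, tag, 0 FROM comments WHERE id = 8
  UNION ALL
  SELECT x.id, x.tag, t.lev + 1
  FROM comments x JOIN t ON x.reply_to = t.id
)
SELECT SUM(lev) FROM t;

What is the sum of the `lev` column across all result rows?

8

Base: id=8 (c1) at lev 0.
Iteration 1: rows with reply_to in {8} -> c21 (id 11, lev 1).
Iteration 2: rows with reply_to in {11} -> c29 (id 12, lev 2), c18 (id 13, lev 2).
Iteration 3: rows with reply_to in {12,13} -> c35 (id 14, lev 3).
Iteration 4: no rows with reply_to in {14}; recursion stops.
SUM(lev) = 0 + 1 + 2 + 2 + 3 = 8.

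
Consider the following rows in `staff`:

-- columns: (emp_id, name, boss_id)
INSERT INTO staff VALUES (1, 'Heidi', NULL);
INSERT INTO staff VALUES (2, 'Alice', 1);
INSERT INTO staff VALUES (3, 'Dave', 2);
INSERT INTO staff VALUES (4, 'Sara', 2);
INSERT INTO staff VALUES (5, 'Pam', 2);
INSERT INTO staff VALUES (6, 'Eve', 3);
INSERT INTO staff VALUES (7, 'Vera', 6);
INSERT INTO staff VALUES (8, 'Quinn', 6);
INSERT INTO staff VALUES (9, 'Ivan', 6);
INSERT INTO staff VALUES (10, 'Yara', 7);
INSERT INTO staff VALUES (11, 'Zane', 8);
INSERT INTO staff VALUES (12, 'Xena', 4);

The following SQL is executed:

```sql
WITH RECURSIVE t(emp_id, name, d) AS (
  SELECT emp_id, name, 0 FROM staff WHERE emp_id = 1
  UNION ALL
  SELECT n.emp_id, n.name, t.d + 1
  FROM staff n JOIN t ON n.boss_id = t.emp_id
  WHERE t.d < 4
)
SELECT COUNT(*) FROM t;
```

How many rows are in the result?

Base: emp_id=1 (Heidi) at d 0.
Iteration 1: rows with boss_id in {1} -> Alice (id 2, d 1).
Iteration 2: rows with boss_id in {2} -> Dave (id 3, d 2), Sara (id 4, d 2), Pam (id 5, d 2).
Iteration 3: rows with boss_id in {3,4,5} -> Eve (id 6, d 3), Xena (id 12, d 3).
Iteration 4: rows with boss_id in {6,12} -> Vera (id 7, d 4), Quinn (id 8, d 4), Ivan (id 9, d 4).
Iteration 5: d < 4 fails for all current rows; recursion stops.
Total rows emitted: 10.

10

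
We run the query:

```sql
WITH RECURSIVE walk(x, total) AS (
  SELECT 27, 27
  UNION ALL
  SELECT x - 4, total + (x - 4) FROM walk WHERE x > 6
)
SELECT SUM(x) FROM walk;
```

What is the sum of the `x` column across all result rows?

Base: x=27, total=27.
Iteration 1: 27 > 6 holds -> x = 27 - 4 = 23, total = 27 + 23 = 50.
Iteration 2: 23 > 6 holds -> x = 23 - 4 = 19, total = 50 + 19 = 69.
Iteration 3: 19 > 6 holds -> x = 19 - 4 = 15, total = 69 + 15 = 84.
Iteration 4: 15 > 6 holds -> x = 15 - 4 = 11, total = 84 + 11 = 95.
Iteration 5: 11 > 6 holds -> x = 11 - 4 = 7, total = 95 + 7 = 102.
Iteration 6: 7 > 6 holds -> x = 7 - 4 = 3, total = 102 + 3 = 105.
Iteration 7: 3 > 6 fails; recursion stops.
SUM(x) = 27 + 23 + 19 + 15 + 11 + 7 + 3 = 105.

105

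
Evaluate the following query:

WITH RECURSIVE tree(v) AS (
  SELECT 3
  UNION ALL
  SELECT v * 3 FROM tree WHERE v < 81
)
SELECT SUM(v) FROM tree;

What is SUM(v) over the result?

120

Base: v=3.
Iteration 1: 3 < 81 holds -> v = 3 * 3 = 9.
Iteration 2: 9 < 81 holds -> v = 9 * 3 = 27.
Iteration 3: 27 < 81 holds -> v = 27 * 3 = 81.
Iteration 4: 81 < 81 fails; recursion stops.
SUM(v) = 3 + 9 + 27 + 81 = 120.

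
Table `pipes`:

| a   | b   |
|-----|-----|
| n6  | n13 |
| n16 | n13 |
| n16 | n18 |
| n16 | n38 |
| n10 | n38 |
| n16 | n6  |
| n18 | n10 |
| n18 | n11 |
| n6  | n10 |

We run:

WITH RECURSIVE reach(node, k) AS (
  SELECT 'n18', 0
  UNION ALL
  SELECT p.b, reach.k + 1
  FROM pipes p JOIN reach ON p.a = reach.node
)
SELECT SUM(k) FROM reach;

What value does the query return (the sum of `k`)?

4

Base: (n18, k=0).
Iteration 1: edges from {n18} -> (n10, k=1), (n11, k=1).
Iteration 2: edges from {n10,n11} -> (n38, k=2).
Iteration 3: no outgoing edges from {n38}; recursion stops.
SUM(k) = 0 + 1 + 1 + 2 = 4.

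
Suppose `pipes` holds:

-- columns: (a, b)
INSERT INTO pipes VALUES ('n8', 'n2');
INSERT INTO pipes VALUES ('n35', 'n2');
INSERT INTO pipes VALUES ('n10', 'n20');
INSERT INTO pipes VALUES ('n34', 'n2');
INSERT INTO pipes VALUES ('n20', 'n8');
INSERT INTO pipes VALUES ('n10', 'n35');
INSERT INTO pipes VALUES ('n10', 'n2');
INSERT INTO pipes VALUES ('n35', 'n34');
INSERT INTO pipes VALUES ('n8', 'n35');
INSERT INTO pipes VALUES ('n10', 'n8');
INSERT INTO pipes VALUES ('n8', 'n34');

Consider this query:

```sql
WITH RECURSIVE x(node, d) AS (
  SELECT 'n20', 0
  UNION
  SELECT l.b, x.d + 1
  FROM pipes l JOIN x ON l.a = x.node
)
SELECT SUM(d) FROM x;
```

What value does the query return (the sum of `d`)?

Base: (n20, d=0).
Iteration 1: edges from {n20} -> (n8, d=1).
Iteration 2: edges from {n8} -> (n2, d=2), (n34, d=2), (n35, d=2).
Iteration 3: edges from {n2,n34,n35} -> (n2, d=3), (n34, d=3). [UNION drops 1 duplicate row(s)]
Iteration 4: edges from {n2,n34} -> (n2, d=4).
Iteration 5: no outgoing edges from {n2}; recursion stops.
SUM(d) = 0 + 1 + 2 + 2 + 2 + 3 + 3 + 4 = 17.

17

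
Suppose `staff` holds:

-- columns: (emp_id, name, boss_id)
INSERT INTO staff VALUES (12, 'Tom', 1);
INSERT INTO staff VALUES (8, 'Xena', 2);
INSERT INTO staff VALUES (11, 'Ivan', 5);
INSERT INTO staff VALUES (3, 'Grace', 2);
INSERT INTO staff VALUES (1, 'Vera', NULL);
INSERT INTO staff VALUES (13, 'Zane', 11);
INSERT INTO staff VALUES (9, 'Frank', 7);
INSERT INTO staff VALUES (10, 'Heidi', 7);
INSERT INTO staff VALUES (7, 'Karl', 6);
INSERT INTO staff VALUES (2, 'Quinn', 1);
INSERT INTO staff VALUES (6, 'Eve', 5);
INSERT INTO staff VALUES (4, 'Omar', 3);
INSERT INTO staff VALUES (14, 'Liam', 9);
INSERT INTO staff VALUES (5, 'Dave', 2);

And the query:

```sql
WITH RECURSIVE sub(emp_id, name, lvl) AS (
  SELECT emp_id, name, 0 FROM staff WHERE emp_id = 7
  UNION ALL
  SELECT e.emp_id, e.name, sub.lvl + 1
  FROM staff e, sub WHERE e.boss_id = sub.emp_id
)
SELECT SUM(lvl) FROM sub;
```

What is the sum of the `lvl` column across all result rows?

4

Base: emp_id=7 (Karl) at lvl 0.
Iteration 1: rows with boss_id in {7} -> Frank (id 9, lvl 1), Heidi (id 10, lvl 1).
Iteration 2: rows with boss_id in {9,10} -> Liam (id 14, lvl 2).
Iteration 3: no rows with boss_id in {14}; recursion stops.
SUM(lvl) = 0 + 1 + 1 + 2 = 4.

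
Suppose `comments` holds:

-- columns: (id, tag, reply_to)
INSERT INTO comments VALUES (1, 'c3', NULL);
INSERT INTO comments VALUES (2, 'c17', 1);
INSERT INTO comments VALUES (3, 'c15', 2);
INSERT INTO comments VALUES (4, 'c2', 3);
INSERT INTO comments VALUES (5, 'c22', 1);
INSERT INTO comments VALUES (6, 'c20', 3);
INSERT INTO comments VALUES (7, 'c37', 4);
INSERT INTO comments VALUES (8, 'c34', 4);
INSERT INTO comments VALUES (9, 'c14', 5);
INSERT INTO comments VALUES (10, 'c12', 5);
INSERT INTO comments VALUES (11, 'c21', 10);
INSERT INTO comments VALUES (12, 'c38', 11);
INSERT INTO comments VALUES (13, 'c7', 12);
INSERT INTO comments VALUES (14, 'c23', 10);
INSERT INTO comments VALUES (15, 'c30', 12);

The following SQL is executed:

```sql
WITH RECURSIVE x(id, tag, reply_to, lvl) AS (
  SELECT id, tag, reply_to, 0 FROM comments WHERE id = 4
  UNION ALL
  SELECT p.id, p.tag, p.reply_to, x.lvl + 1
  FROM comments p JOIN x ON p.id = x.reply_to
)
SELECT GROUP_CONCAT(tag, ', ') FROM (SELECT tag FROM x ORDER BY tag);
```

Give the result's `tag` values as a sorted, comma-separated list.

c15, c17, c2, c3

Base: id=4 (c2), reply_to=3, lvl 0.
Iteration 1: join on id=3 -> c15 (id 3, reply_to=2, lvl 1).
Iteration 2: join on id=2 -> c17 (id 2, reply_to=1, lvl 2).
Iteration 3: join on id=1 -> c3 (id 1, reply_to=NULL, lvl 3).
Iteration 4: reply_to is NULL; no match; recursion stops.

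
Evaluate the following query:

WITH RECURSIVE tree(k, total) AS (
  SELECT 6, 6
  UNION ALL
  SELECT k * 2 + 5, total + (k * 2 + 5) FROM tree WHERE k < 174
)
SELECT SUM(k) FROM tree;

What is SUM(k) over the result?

663

Base: k=6, total=6.
Iteration 1: 6 < 174 holds -> k = 6 * 2 + 5 = 17, total = 6 + 17 = 23.
Iteration 2: 17 < 174 holds -> k = 17 * 2 + 5 = 39, total = 23 + 39 = 62.
Iteration 3: 39 < 174 holds -> k = 39 * 2 + 5 = 83, total = 62 + 83 = 145.
Iteration 4: 83 < 174 holds -> k = 83 * 2 + 5 = 171, total = 145 + 171 = 316.
Iteration 5: 171 < 174 holds -> k = 171 * 2 + 5 = 347, total = 316 + 347 = 663.
Iteration 6: 347 < 174 fails; recursion stops.
SUM(k) = 6 + 17 + 39 + 83 + 171 + 347 = 663.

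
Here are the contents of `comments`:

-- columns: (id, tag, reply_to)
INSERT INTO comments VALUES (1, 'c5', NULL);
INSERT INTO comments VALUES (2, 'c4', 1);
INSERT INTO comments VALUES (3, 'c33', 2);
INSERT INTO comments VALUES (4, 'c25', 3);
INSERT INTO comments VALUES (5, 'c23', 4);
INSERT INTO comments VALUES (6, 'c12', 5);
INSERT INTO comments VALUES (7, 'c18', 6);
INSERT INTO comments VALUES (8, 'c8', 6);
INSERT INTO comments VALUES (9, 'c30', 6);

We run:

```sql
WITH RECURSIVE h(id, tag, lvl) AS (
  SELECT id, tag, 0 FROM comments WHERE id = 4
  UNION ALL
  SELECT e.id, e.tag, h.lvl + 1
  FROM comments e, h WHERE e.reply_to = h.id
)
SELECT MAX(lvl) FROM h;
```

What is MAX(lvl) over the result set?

Base: id=4 (c25) at lvl 0.
Iteration 1: rows with reply_to in {4} -> c23 (id 5, lvl 1).
Iteration 2: rows with reply_to in {5} -> c12 (id 6, lvl 2).
Iteration 3: rows with reply_to in {6} -> c18 (id 7, lvl 3), c8 (id 8, lvl 3), c30 (id 9, lvl 3).
Iteration 4: no rows with reply_to in {7,8,9}; recursion stops.
lvl values: 0, 1, 2, 3, 3, 3; the maximum is 3.

3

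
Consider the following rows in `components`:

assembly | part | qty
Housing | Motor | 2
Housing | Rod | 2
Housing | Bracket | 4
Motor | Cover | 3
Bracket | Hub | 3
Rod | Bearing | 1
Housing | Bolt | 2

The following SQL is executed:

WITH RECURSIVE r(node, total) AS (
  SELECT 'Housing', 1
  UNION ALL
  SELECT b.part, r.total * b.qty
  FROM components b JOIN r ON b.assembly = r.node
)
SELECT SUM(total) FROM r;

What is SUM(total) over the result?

31

Base: (Housing, total=1).
Iteration 1: components of {Housing} -> Bolt = 1*2 = 2, Bracket = 1*4 = 4, Motor = 1*2 = 2, Rod = 1*2 = 2.
Iteration 2: components of {Bolt,Bracket,Motor,Rod} -> Bearing = 2*1 = 2, Cover = 2*3 = 6, Hub = 4*3 = 12.
Iteration 3: no further components; recursion stops.
SUM(total) = 1 + 2 + 2 + 4 + 2 + 6 + 2 + 12 = 31.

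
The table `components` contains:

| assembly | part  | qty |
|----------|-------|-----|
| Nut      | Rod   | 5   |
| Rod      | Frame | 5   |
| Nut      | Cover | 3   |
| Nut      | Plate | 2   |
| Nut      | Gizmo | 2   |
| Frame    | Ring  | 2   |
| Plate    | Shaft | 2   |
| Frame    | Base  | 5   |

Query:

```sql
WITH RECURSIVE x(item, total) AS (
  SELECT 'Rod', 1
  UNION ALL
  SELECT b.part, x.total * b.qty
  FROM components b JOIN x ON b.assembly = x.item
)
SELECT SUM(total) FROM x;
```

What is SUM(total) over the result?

Base: (Rod, total=1).
Iteration 1: components of {Rod} -> Frame = 1*5 = 5.
Iteration 2: components of {Frame} -> Base = 5*5 = 25, Ring = 5*2 = 10.
Iteration 3: no further components; recursion stops.
SUM(total) = 1 + 5 + 10 + 25 = 41.

41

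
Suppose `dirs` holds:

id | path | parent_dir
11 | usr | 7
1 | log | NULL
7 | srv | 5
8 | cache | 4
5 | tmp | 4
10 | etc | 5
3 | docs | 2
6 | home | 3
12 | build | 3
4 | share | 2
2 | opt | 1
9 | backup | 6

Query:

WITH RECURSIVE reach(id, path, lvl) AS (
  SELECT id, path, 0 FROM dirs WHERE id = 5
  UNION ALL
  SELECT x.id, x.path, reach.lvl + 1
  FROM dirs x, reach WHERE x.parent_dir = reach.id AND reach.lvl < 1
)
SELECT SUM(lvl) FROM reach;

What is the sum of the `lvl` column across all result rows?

2

Base: id=5 (tmp) at lvl 0.
Iteration 1: rows with parent_dir in {5} -> srv (id 7, lvl 1), etc (id 10, lvl 1).
Iteration 2: lvl < 1 fails for all current rows; recursion stops.
SUM(lvl) = 0 + 1 + 1 = 2.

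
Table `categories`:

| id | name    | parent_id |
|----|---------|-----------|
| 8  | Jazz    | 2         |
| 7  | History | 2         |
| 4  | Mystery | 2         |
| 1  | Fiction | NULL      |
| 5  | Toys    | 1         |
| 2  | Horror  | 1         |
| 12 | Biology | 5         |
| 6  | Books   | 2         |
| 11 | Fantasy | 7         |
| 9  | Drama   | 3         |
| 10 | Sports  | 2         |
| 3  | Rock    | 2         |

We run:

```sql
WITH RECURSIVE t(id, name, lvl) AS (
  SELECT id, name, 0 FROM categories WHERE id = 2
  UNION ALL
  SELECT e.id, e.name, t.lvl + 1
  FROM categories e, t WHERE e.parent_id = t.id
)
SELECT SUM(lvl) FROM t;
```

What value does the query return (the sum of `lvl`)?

Base: id=2 (Horror) at lvl 0.
Iteration 1: rows with parent_id in {2} -> Rock (id 3, lvl 1), Mystery (id 4, lvl 1), Books (id 6, lvl 1), History (id 7, lvl 1), Jazz (id 8, lvl 1), Sports (id 10, lvl 1).
Iteration 2: rows with parent_id in {3,4,6,7,8,10} -> Drama (id 9, lvl 2), Fantasy (id 11, lvl 2).
Iteration 3: no rows with parent_id in {9,11}; recursion stops.
SUM(lvl) = 0 + 1 + 1 + 1 + 1 + 1 + 1 + 2 + 2 = 10.

10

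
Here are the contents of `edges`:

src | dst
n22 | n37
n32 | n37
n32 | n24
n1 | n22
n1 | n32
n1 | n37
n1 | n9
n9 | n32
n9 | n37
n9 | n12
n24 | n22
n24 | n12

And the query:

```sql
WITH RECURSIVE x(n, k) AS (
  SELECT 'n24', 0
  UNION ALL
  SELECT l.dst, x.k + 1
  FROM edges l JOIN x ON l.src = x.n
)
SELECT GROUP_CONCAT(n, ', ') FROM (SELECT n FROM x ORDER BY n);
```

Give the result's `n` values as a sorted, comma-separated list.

Base: (n24, k=0).
Iteration 1: edges from {n24} -> (n12, k=1), (n22, k=1).
Iteration 2: edges from {n12,n22} -> (n37, k=2).
Iteration 3: no outgoing edges from {n37}; recursion stops.

n12, n22, n24, n37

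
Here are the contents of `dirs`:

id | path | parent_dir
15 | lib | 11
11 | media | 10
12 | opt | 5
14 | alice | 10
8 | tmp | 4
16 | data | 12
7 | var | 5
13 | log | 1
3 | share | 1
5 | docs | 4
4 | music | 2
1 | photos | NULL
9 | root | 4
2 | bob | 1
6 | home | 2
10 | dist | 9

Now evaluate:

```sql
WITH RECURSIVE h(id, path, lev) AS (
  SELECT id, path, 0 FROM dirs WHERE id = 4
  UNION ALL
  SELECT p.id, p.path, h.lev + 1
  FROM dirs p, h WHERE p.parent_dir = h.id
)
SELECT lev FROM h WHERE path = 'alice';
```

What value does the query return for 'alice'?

3

Base: id=4 (music) at lev 0.
Iteration 1: rows with parent_dir in {4} -> docs (id 5, lev 1), tmp (id 8, lev 1), root (id 9, lev 1).
Iteration 2: rows with parent_dir in {5,8,9} -> var (id 7, lev 2), dist (id 10, lev 2), opt (id 12, lev 2).
Iteration 3: rows with parent_dir in {7,10,12} -> media (id 11, lev 3), alice (id 14, lev 3), data (id 16, lev 3).
Iteration 4: rows with parent_dir in {11,14,16} -> lib (id 15, lev 4).
Iteration 5: no rows with parent_dir in {15}; recursion stops.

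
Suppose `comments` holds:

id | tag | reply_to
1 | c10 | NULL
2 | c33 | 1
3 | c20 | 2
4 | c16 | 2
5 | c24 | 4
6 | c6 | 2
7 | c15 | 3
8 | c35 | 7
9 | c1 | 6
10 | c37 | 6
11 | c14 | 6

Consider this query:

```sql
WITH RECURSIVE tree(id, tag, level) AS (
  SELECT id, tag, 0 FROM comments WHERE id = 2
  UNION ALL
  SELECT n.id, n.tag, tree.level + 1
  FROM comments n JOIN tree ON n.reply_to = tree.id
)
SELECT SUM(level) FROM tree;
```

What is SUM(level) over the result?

16

Base: id=2 (c33) at level 0.
Iteration 1: rows with reply_to in {2} -> c20 (id 3, level 1), c16 (id 4, level 1), c6 (id 6, level 1).
Iteration 2: rows with reply_to in {3,4,6} -> c24 (id 5, level 2), c15 (id 7, level 2), c1 (id 9, level 2), c37 (id 10, level 2), c14 (id 11, level 2).
Iteration 3: rows with reply_to in {5,7,9,10,11} -> c35 (id 8, level 3).
Iteration 4: no rows with reply_to in {8}; recursion stops.
SUM(level) = 0 + 1 + 1 + 1 + 2 + 2 + 2 + 2 + 2 + 3 = 16.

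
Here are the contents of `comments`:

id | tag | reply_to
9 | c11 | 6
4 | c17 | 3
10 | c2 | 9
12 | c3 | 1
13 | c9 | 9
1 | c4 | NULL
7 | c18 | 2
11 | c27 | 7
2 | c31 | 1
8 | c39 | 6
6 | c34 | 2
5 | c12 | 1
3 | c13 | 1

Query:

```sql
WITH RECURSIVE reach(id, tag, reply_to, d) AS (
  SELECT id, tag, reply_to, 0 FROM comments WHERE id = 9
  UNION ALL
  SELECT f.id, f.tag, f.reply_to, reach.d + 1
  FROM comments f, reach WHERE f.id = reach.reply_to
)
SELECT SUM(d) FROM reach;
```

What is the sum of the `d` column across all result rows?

6

Base: id=9 (c11), reply_to=6, d 0.
Iteration 1: join on id=6 -> c34 (id 6, reply_to=2, d 1).
Iteration 2: join on id=2 -> c31 (id 2, reply_to=1, d 2).
Iteration 3: join on id=1 -> c4 (id 1, reply_to=NULL, d 3).
Iteration 4: reply_to is NULL; no match; recursion stops.
SUM(d) = 0 + 1 + 2 + 3 = 6.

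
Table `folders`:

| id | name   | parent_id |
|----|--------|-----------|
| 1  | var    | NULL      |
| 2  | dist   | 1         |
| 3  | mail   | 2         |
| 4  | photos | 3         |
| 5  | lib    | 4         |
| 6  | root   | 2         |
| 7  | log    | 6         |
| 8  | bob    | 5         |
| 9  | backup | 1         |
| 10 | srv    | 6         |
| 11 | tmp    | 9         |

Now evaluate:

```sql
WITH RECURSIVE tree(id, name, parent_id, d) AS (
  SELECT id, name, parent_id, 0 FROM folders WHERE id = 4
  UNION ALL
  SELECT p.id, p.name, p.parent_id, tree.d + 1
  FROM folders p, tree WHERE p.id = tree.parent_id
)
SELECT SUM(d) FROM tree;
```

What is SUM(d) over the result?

Base: id=4 (photos), parent_id=3, d 0.
Iteration 1: join on id=3 -> mail (id 3, parent_id=2, d 1).
Iteration 2: join on id=2 -> dist (id 2, parent_id=1, d 2).
Iteration 3: join on id=1 -> var (id 1, parent_id=NULL, d 3).
Iteration 4: parent_id is NULL; no match; recursion stops.
SUM(d) = 0 + 1 + 2 + 3 = 6.

6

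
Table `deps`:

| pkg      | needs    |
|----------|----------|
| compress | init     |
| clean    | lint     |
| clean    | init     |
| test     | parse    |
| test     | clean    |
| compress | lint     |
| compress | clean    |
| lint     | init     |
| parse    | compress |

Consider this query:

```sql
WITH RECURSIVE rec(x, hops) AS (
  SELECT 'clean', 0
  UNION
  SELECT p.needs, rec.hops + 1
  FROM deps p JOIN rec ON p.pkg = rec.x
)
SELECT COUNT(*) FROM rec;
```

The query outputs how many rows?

4

Base: (clean, hops=0).
Iteration 1: edges from {clean} -> (init, hops=1), (lint, hops=1).
Iteration 2: edges from {init,lint} -> (init, hops=2).
Iteration 3: no outgoing edges from {init}; recursion stops.
Total rows emitted: 4.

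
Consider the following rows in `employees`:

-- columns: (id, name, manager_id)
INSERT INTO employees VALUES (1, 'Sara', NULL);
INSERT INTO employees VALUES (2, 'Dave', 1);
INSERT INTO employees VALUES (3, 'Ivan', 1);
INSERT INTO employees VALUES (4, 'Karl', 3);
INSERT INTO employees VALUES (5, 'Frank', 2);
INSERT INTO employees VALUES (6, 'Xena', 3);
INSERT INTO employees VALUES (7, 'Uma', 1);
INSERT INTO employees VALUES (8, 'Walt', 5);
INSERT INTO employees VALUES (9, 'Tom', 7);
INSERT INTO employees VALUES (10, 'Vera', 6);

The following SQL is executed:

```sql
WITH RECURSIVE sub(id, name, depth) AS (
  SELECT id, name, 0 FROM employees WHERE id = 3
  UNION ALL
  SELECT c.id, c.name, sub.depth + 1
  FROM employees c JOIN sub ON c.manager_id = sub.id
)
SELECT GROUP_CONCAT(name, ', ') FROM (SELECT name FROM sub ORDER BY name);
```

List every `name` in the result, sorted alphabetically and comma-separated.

Base: id=3 (Ivan) at depth 0.
Iteration 1: rows with manager_id in {3} -> Karl (id 4, depth 1), Xena (id 6, depth 1).
Iteration 2: rows with manager_id in {4,6} -> Vera (id 10, depth 2).
Iteration 3: no rows with manager_id in {10}; recursion stops.

Ivan, Karl, Vera, Xena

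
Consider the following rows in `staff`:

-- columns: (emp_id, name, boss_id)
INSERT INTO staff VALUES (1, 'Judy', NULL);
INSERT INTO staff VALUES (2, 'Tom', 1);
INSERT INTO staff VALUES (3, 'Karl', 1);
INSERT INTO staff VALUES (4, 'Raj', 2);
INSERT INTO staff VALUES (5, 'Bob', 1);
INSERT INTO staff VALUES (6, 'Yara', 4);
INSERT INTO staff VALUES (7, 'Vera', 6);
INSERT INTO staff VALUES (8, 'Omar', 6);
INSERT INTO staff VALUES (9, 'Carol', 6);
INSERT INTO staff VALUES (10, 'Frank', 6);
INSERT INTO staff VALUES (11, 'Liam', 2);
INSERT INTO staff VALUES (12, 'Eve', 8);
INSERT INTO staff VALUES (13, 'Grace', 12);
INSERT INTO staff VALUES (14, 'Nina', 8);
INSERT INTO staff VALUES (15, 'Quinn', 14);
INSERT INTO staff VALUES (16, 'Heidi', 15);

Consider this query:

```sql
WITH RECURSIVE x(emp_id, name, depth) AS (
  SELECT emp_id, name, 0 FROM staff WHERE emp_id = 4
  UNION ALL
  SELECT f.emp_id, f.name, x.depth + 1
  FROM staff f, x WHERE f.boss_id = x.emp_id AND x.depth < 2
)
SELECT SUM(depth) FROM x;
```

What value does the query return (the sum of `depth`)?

Base: emp_id=4 (Raj) at depth 0.
Iteration 1: rows with boss_id in {4} -> Yara (id 6, depth 1).
Iteration 2: rows with boss_id in {6} -> Vera (id 7, depth 2), Omar (id 8, depth 2), Carol (id 9, depth 2), Frank (id 10, depth 2).
Iteration 3: depth < 2 fails for all current rows; recursion stops.
SUM(depth) = 0 + 1 + 2 + 2 + 2 + 2 = 9.

9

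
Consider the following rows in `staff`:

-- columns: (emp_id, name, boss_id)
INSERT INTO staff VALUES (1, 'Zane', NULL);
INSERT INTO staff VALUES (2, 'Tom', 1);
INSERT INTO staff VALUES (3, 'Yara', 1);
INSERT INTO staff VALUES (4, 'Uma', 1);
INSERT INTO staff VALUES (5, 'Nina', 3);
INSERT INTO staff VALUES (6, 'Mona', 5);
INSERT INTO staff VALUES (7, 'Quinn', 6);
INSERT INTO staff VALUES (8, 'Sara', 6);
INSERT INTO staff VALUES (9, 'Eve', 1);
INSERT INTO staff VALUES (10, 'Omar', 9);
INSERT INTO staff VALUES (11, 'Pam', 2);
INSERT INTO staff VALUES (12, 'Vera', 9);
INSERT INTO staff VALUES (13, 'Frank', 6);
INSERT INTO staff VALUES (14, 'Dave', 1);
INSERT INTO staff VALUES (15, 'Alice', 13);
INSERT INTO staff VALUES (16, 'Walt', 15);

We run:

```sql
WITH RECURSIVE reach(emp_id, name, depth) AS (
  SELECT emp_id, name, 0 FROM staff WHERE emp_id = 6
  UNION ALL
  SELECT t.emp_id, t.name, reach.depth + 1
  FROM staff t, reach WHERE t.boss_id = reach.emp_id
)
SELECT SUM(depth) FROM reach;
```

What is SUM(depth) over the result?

Base: emp_id=6 (Mona) at depth 0.
Iteration 1: rows with boss_id in {6} -> Quinn (id 7, depth 1), Sara (id 8, depth 1), Frank (id 13, depth 1).
Iteration 2: rows with boss_id in {7,8,13} -> Alice (id 15, depth 2).
Iteration 3: rows with boss_id in {15} -> Walt (id 16, depth 3).
Iteration 4: no rows with boss_id in {16}; recursion stops.
SUM(depth) = 0 + 1 + 1 + 1 + 2 + 3 = 8.

8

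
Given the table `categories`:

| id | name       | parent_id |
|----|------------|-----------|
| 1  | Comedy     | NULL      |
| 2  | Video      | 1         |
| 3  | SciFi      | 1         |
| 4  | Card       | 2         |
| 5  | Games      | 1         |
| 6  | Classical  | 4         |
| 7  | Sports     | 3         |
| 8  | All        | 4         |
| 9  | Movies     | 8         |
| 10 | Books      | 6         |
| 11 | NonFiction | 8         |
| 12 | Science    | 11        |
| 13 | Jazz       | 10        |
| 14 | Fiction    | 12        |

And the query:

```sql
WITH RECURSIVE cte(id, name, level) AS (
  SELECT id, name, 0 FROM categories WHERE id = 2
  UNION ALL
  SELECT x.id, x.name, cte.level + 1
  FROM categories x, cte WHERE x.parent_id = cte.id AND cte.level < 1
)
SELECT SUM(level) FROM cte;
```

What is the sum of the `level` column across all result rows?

1

Base: id=2 (Video) at level 0.
Iteration 1: rows with parent_id in {2} -> Card (id 4, level 1).
Iteration 2: level < 1 fails for all current rows; recursion stops.
SUM(level) = 0 + 1 = 1.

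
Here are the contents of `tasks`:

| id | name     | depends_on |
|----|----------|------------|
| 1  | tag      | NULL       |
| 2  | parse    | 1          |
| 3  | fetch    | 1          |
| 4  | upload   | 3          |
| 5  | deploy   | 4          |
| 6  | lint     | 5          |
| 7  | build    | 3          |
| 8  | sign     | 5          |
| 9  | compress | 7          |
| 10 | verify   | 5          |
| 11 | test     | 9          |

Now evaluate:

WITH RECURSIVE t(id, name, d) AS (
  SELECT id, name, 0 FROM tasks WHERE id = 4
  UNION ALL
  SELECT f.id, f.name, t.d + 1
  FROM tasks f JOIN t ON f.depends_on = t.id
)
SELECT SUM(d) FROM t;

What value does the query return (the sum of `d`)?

Base: id=4 (upload) at d 0.
Iteration 1: rows with depends_on in {4} -> deploy (id 5, d 1).
Iteration 2: rows with depends_on in {5} -> lint (id 6, d 2), sign (id 8, d 2), verify (id 10, d 2).
Iteration 3: no rows with depends_on in {6,8,10}; recursion stops.
SUM(d) = 0 + 1 + 2 + 2 + 2 = 7.

7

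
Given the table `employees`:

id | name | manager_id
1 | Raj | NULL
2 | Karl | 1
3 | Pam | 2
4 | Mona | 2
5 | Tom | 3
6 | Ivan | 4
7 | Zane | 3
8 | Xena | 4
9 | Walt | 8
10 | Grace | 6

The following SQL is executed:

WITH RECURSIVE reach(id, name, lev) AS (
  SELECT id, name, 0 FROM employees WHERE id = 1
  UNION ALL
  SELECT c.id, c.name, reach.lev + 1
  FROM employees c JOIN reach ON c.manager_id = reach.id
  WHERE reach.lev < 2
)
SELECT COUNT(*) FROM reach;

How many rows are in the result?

4

Base: id=1 (Raj) at lev 0.
Iteration 1: rows with manager_id in {1} -> Karl (id 2, lev 1).
Iteration 2: rows with manager_id in {2} -> Pam (id 3, lev 2), Mona (id 4, lev 2).
Iteration 3: lev < 2 fails for all current rows; recursion stops.
Total rows emitted: 4.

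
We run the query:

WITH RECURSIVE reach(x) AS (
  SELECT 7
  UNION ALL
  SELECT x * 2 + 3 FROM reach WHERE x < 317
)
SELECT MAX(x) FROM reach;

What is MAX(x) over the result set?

Base: x=7.
Iteration 1: 7 < 317 holds -> x = 7 * 2 + 3 = 17.
Iteration 2: 17 < 317 holds -> x = 17 * 2 + 3 = 37.
Iteration 3: 37 < 317 holds -> x = 37 * 2 + 3 = 77.
Iteration 4: 77 < 317 holds -> x = 77 * 2 + 3 = 157.
Iteration 5: 157 < 317 holds -> x = 157 * 2 + 3 = 317.
Iteration 6: 317 < 317 fails; recursion stops.
x values: 7, 17, 37, 77, 157, 317; the maximum is 317.

317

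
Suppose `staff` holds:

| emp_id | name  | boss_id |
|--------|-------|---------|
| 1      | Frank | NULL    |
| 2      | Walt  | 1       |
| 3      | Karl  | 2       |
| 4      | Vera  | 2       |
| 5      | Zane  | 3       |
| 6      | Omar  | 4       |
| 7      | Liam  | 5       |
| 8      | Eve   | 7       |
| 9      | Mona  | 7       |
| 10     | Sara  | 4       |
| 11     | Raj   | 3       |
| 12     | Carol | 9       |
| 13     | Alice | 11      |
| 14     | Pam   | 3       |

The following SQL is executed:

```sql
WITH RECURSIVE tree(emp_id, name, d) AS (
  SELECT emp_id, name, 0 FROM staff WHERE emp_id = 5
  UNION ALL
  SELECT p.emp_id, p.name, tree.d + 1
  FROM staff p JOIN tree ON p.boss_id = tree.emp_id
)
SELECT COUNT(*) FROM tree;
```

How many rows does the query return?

5

Base: emp_id=5 (Zane) at d 0.
Iteration 1: rows with boss_id in {5} -> Liam (id 7, d 1).
Iteration 2: rows with boss_id in {7} -> Eve (id 8, d 2), Mona (id 9, d 2).
Iteration 3: rows with boss_id in {8,9} -> Carol (id 12, d 3).
Iteration 4: no rows with boss_id in {12}; recursion stops.
Total rows emitted: 5.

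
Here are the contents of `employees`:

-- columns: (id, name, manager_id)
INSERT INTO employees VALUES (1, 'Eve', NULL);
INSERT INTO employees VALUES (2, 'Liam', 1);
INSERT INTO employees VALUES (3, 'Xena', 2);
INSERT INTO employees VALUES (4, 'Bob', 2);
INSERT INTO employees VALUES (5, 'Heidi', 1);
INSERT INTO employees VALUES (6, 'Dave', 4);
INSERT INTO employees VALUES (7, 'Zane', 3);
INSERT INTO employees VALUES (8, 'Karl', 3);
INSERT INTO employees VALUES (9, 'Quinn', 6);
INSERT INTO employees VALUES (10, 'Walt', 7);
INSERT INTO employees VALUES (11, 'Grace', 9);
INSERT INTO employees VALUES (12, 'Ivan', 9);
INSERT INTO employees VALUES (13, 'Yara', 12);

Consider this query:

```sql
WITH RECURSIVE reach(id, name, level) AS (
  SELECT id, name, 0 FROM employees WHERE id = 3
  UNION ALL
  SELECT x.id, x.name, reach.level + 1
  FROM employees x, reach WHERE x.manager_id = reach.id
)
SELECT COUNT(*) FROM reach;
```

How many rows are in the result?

4

Base: id=3 (Xena) at level 0.
Iteration 1: rows with manager_id in {3} -> Zane (id 7, level 1), Karl (id 8, level 1).
Iteration 2: rows with manager_id in {7,8} -> Walt (id 10, level 2).
Iteration 3: no rows with manager_id in {10}; recursion stops.
Total rows emitted: 4.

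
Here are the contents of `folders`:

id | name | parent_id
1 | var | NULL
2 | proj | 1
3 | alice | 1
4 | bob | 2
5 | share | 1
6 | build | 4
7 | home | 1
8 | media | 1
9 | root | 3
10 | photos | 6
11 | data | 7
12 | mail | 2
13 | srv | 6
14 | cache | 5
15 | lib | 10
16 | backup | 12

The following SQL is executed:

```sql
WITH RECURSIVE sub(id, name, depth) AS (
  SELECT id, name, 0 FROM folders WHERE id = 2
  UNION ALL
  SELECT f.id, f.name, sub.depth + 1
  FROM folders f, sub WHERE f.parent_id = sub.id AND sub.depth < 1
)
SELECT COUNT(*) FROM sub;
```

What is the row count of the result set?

3

Base: id=2 (proj) at depth 0.
Iteration 1: rows with parent_id in {2} -> bob (id 4, depth 1), mail (id 12, depth 1).
Iteration 2: depth < 1 fails for all current rows; recursion stops.
Total rows emitted: 3.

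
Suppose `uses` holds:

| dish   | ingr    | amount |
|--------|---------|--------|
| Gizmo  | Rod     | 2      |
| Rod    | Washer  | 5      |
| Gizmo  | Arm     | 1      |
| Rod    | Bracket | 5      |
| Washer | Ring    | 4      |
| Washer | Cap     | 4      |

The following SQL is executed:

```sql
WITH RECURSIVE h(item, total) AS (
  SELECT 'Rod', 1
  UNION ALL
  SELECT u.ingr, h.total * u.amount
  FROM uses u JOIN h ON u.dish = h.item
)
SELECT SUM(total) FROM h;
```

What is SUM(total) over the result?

Base: (Rod, total=1).
Iteration 1: components of {Rod} -> Bracket = 1*5 = 5, Washer = 1*5 = 5.
Iteration 2: components of {Bracket,Washer} -> Cap = 5*4 = 20, Ring = 5*4 = 20.
Iteration 3: no further components; recursion stops.
SUM(total) = 1 + 5 + 5 + 20 + 20 = 51.

51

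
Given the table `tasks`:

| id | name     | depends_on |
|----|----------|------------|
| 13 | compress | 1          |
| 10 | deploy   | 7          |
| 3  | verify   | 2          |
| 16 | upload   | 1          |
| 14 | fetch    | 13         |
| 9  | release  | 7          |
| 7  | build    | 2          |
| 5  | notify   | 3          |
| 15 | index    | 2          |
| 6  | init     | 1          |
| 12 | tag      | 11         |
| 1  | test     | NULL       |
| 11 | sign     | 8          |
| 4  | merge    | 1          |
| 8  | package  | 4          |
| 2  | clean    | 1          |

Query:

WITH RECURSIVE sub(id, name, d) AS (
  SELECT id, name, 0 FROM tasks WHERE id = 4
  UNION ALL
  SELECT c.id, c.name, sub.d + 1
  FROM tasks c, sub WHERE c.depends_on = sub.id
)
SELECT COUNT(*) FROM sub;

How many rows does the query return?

4

Base: id=4 (merge) at d 0.
Iteration 1: rows with depends_on in {4} -> package (id 8, d 1).
Iteration 2: rows with depends_on in {8} -> sign (id 11, d 2).
Iteration 3: rows with depends_on in {11} -> tag (id 12, d 3).
Iteration 4: no rows with depends_on in {12}; recursion stops.
Total rows emitted: 4.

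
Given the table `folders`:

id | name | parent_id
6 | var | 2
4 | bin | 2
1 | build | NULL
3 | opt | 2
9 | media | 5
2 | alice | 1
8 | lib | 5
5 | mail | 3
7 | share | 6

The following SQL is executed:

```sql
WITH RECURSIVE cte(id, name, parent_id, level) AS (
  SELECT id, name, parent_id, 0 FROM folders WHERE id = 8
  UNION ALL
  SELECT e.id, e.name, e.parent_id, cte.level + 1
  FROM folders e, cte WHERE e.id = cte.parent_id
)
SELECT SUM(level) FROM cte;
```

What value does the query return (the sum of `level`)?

10

Base: id=8 (lib), parent_id=5, level 0.
Iteration 1: join on id=5 -> mail (id 5, parent_id=3, level 1).
Iteration 2: join on id=3 -> opt (id 3, parent_id=2, level 2).
Iteration 3: join on id=2 -> alice (id 2, parent_id=1, level 3).
Iteration 4: join on id=1 -> build (id 1, parent_id=NULL, level 4).
Iteration 5: parent_id is NULL; no match; recursion stops.
SUM(level) = 0 + 1 + 2 + 3 + 4 = 10.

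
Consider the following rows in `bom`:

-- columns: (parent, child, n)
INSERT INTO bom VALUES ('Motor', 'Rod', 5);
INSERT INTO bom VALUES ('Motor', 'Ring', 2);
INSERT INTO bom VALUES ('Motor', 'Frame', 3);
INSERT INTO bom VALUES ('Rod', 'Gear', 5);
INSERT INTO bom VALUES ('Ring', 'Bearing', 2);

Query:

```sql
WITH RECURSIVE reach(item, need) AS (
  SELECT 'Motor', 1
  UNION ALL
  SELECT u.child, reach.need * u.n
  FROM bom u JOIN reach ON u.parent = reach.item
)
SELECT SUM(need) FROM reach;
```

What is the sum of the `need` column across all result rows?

Base: (Motor, need=1).
Iteration 1: components of {Motor} -> Frame = 1*3 = 3, Ring = 1*2 = 2, Rod = 1*5 = 5.
Iteration 2: components of {Frame,Ring,Rod} -> Bearing = 2*2 = 4, Gear = 5*5 = 25.
Iteration 3: no further components; recursion stops.
SUM(need) = 1 + 5 + 2 + 3 + 25 + 4 = 40.

40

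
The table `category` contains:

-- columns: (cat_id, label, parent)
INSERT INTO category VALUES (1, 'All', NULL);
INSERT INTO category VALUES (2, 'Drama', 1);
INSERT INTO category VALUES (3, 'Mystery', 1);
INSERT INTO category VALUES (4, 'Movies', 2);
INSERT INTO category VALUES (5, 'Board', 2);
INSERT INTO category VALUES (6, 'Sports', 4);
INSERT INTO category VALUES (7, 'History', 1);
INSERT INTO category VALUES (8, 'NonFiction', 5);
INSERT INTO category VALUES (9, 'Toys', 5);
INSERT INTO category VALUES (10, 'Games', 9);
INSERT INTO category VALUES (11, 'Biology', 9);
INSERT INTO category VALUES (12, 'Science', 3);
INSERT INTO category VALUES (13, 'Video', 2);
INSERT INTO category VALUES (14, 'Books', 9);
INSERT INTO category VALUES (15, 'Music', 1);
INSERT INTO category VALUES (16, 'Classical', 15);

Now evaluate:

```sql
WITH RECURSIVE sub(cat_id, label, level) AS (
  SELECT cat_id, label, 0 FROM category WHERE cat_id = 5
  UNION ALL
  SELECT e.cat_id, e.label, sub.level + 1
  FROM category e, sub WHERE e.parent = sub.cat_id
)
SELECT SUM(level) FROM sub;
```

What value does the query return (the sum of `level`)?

8

Base: cat_id=5 (Board) at level 0.
Iteration 1: rows with parent in {5} -> NonFiction (id 8, level 1), Toys (id 9, level 1).
Iteration 2: rows with parent in {8,9} -> Games (id 10, level 2), Biology (id 11, level 2), Books (id 14, level 2).
Iteration 3: no rows with parent in {10,11,14}; recursion stops.
SUM(level) = 0 + 1 + 1 + 2 + 2 + 2 = 8.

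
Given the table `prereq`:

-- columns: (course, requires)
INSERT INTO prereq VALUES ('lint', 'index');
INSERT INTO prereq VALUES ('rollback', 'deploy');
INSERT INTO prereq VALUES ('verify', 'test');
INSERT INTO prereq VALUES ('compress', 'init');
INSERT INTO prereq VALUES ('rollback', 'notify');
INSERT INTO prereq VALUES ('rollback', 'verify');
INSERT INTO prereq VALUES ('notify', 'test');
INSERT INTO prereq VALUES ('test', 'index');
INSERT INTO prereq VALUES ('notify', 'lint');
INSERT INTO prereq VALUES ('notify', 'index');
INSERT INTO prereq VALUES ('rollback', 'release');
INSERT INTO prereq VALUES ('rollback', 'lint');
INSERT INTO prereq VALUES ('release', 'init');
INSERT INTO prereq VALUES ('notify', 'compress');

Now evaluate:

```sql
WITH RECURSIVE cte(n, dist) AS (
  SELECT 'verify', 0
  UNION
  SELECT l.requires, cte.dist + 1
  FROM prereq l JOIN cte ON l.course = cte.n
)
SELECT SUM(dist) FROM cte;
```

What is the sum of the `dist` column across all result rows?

Base: (verify, dist=0).
Iteration 1: edges from {verify} -> (test, dist=1).
Iteration 2: edges from {test} -> (index, dist=2).
Iteration 3: no outgoing edges from {index}; recursion stops.
SUM(dist) = 0 + 1 + 2 = 3.

3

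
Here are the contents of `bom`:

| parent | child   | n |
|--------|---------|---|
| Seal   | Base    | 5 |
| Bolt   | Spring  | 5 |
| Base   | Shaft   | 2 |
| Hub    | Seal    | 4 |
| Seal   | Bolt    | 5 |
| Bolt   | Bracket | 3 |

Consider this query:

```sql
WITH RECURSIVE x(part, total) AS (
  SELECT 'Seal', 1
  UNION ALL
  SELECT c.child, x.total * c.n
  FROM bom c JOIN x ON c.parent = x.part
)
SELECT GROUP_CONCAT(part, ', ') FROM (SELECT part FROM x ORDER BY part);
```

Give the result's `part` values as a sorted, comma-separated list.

Base, Bolt, Bracket, Seal, Shaft, Spring

Base: (Seal, total=1).
Iteration 1: components of {Seal} -> Base = 1*5 = 5, Bolt = 1*5 = 5.
Iteration 2: components of {Base,Bolt} -> Bracket = 5*3 = 15, Shaft = 5*2 = 10, Spring = 5*5 = 25.
Iteration 3: no further components; recursion stops.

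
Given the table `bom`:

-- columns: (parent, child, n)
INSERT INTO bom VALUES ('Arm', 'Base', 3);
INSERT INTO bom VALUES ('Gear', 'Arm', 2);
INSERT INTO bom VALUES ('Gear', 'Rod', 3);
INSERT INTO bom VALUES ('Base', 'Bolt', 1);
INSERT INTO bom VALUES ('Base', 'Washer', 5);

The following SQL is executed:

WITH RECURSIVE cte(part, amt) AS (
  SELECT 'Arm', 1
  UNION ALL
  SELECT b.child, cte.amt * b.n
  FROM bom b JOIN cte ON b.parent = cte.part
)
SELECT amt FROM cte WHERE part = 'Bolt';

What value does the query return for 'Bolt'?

3

Base: (Arm, amt=1).
Iteration 1: components of {Arm} -> Base = 1*3 = 3.
Iteration 2: components of {Base} -> Bolt = 3*1 = 3, Washer = 3*5 = 15.
Iteration 3: no further components; recursion stops.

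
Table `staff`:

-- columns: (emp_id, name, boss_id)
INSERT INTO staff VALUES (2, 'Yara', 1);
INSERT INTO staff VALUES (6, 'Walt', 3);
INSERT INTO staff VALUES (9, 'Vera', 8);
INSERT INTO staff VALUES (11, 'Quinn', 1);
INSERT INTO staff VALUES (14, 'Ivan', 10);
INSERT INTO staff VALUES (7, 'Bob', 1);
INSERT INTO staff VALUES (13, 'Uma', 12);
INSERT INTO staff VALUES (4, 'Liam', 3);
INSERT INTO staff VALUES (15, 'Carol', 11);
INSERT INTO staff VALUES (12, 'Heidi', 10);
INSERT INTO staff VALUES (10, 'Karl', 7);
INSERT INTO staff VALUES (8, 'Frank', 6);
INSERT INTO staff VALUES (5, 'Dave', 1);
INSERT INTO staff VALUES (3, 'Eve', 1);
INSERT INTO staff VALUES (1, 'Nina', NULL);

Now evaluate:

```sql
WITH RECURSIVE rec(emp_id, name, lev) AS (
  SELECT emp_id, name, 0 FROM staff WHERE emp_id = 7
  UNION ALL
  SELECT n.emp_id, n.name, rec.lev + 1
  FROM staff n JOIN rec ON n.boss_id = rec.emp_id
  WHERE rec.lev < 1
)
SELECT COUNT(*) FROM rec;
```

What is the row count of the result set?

2

Base: emp_id=7 (Bob) at lev 0.
Iteration 1: rows with boss_id in {7} -> Karl (id 10, lev 1).
Iteration 2: lev < 1 fails for all current rows; recursion stops.
Total rows emitted: 2.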